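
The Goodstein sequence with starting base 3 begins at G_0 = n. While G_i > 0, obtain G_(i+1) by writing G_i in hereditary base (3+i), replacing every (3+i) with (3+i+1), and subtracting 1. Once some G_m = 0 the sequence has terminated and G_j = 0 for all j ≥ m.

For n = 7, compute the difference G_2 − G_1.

1

step 0: 7 = 2·3 + 1; sub 4 for 3: 2·4 + 1; = 9; G_1 = 9−1 = 8
step 1: 8 = 2·4; sub 5 for 4: 2·5; = 10; G_2 = 10−1 = 9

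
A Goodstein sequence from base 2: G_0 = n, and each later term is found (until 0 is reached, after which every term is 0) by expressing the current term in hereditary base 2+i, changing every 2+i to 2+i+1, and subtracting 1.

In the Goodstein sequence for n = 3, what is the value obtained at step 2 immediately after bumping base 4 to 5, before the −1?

G_0=3  [base 2] 2 + 1  →[2↦3]→  3 + 1 = 4  −1 ⇒ G_1=3
G_1=3  [base 3] 3  →[3↦4]→  4 = 4  −1 ⇒ G_2=3

3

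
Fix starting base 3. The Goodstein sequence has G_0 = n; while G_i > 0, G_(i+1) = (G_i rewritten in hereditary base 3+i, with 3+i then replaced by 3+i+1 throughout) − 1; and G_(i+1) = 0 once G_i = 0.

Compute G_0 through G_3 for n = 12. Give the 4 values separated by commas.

G_0 = 12. HB_3(12) = 3^2 + 3. Bump = 20. G_1 = 19.
G_1 = 19. HB_4(19) = 4^2 + 3. Bump = 28. G_2 = 27.
G_2 = 27. HB_5(27) = 5^2 + 2. Bump = 38. G_3 = 37.

12, 19, 27, 37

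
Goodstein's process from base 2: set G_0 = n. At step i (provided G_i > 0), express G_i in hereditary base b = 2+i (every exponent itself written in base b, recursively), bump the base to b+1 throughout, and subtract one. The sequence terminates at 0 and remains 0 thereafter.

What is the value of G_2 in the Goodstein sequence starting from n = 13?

13 —HB2→ 2^(2 + 1) + 2^2 + 1 —bump→ 3^(3 + 1) + 3^3 + 1 = 109 —(−1)→ 108
108 —HB3→ 3^(3 + 1) + 3^3 —bump→ 4^(4 + 1) + 4^4 = 1280 —(−1)→ 1279
1279 —HB4→ 4^(4 + 1) + 3·4^3 + 3·4^2 + 3·4 + 3 —bump→ 5^(5 + 1) + 3·5^3 + 3·5^2 + 3·5 + 3 = 16093 —(−1)→ 16092

1279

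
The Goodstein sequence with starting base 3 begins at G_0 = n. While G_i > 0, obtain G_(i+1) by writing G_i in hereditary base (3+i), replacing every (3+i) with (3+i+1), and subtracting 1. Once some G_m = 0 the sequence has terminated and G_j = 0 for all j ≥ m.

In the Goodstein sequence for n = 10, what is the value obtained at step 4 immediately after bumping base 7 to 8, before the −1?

10 —HB3→ 3^2 + 1 —bump→ 4^2 + 1 = 17 —(−1)→ 16
16 —HB4→ 4^2 —bump→ 5^2 = 25 —(−1)→ 24
24 —HB5→ 4·5 + 4 —bump→ 4·6 + 4 = 28 —(−1)→ 27
27 —HB6→ 4·6 + 3 —bump→ 4·7 + 3 = 31 —(−1)→ 30
30 —HB7→ 4·7 + 2 —bump→ 4·8 + 2 = 34 —(−1)→ 33

34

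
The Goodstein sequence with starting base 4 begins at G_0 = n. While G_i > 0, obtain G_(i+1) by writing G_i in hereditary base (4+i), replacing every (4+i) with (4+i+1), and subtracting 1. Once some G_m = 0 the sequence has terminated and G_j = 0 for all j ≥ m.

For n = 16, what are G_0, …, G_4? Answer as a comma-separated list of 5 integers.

16, 24, 27, 30, 33

step 0: 16 = 4^2; sub 5 for 4: 5^2; = 25; G_1 = 25−1 = 24
step 1: 24 = 4·5 + 4; sub 6 for 5: 4·6 + 4; = 28; G_2 = 28−1 = 27
step 2: 27 = 4·6 + 3; sub 7 for 6: 4·7 + 3; = 31; G_3 = 31−1 = 30
step 3: 30 = 4·7 + 2; sub 8 for 7: 4·8 + 2; = 34; G_4 = 34−1 = 33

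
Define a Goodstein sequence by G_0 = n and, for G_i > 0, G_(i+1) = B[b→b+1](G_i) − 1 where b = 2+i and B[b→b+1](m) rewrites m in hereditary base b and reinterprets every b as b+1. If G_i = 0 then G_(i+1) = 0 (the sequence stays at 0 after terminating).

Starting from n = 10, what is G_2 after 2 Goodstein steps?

1025

G_0=10  [base 2] 2^(2 + 1) + 2  →[2↦3]→  3^(3 + 1) + 3 = 84  −1 ⇒ G_1=83
G_1=83  [base 3] 3^(3 + 1) + 2  →[3↦4]→  4^(4 + 1) + 2 = 1026  −1 ⇒ G_2=1025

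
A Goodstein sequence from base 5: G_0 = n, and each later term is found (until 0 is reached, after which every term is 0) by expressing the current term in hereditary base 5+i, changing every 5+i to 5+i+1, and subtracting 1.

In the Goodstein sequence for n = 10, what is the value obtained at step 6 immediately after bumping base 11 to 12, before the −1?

12

G_0=10  [base 5] 2·5  →[5↦6]→  2·6 = 12  −1 ⇒ G_1=11
G_1=11  [base 6] 6 + 5  →[6↦7]→  7 + 5 = 12  −1 ⇒ G_2=11
G_2=11  [base 7] 7 + 4  →[7↦8]→  8 + 4 = 12  −1 ⇒ G_3=11
G_3=11  [base 8] 8 + 3  →[8↦9]→  9 + 3 = 12  −1 ⇒ G_4=11
G_4=11  [base 9] 9 + 2  →[9↦10]→  10 + 2 = 12  −1 ⇒ G_5=11
G_5=11  [base 10] 10 + 1  →[10↦11]→  11 + 1 = 12  −1 ⇒ G_6=11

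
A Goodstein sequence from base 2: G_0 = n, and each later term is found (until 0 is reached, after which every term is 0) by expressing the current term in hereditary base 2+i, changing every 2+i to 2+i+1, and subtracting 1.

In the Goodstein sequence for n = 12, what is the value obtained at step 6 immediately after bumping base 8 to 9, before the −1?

3486784575

(0) 12|_2 = 2^(2 + 1) + 2^2 ↦ 3^(3 + 1) + 3^3|_3 = 108 ⇒ 107
(1) 107|_3 = 3^(3 + 1) + 2·3^2 + 2·3 + 2 ↦ 4^(4 + 1) + 2·4^2 + 2·4 + 2|_4 = 1066 ⇒ 1065
(2) 1065|_4 = 4^(4 + 1) + 2·4^2 + 2·4 + 1 ↦ 5^(5 + 1) + 2·5^2 + 2·5 + 1|_5 = 15686 ⇒ 15685
(3) 15685|_5 = 5^(5 + 1) + 2·5^2 + 2·5 ↦ 6^(6 + 1) + 2·6^2 + 2·6|_6 = 280020 ⇒ 280019
(4) 280019|_6 = 6^(6 + 1) + 2·6^2 + 6 + 5 ↦ 7^(7 + 1) + 2·7^2 + 7 + 5|_7 = 5764911 ⇒ 5764910
(5) 5764910|_7 = 7^(7 + 1) + 2·7^2 + 7 + 4 ↦ 8^(8 + 1) + 2·8^2 + 8 + 4|_8 = 134217868 ⇒ 134217867
(6) 134217867|_8 = 8^(8 + 1) + 2·8^2 + 8 + 3 ↦ 9^(9 + 1) + 2·9^2 + 9 + 3|_9 = 3486784575 ⇒ 3486784574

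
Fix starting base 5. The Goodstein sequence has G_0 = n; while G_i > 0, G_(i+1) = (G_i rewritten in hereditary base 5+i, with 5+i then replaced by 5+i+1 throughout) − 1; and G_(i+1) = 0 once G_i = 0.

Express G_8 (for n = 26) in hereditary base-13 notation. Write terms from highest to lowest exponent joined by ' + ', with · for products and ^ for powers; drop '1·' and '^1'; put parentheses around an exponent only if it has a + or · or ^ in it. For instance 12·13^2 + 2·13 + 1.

6·13

i=0: 26 = 5^2 + 1 (b=5); 5→6: 6^2 + 1 = 37; 37−1 = 36
i=1: 36 = 6^2 (b=6); 6→7: 7^2 = 49; 49−1 = 48
i=2: 48 = 6·7 + 6 (b=7); 7→8: 6·8 + 6 = 54; 54−1 = 53
i=3: 53 = 6·8 + 5 (b=8); 8→9: 6·9 + 5 = 59; 59−1 = 58
i=4: 58 = 6·9 + 4 (b=9); 9→10: 6·10 + 4 = 64; 64−1 = 63
i=5: 63 = 6·10 + 3 (b=10); 10→11: 6·11 + 3 = 69; 69−1 = 68
i=6: 68 = 6·11 + 2 (b=11); 11→12: 6·12 + 2 = 74; 74−1 = 73
i=7: 73 = 6·12 + 1 (b=12); 12→13: 6·13 + 1 = 79; 79−1 = 78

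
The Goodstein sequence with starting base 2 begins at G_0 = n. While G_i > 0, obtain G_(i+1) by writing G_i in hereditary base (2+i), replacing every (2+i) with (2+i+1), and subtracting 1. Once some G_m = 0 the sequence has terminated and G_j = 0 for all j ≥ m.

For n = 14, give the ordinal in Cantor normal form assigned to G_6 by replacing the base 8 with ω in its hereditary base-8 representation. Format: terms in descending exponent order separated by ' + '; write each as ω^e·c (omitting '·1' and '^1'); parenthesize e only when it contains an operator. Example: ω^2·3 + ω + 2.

base 2: 14 = 2^(2 + 1) + 2^2 + 2; at 3: 3^(3 + 1) + 3^3 + 3 = 111; next = 110
base 3: 110 = 3^(3 + 1) + 3^3 + 2; at 4: 4^(4 + 1) + 4^4 + 2 = 1282; next = 1281
base 4: 1281 = 4^(4 + 1) + 4^4 + 1; at 5: 5^(5 + 1) + 5^5 + 1 = 18751; next = 18750
base 5: 18750 = 5^(5 + 1) + 5^5; at 6: 6^(6 + 1) + 6^6 = 326592; next = 326591
base 6: 326591 = 6^(6 + 1) + 5·6^5 + 5·6^4 + 5·6^3 + 5·6^2 + 5·6 + 5; at 7: 7^(7 + 1) + 5·7^5 + 5·7^4 + 5·7^3 + 5·7^2 + 5·7 + 5 = 5862841; next = 5862840
base 7: 5862840 = 7^(7 + 1) + 5·7^5 + 5·7^4 + 5·7^3 + 5·7^2 + 5·7 + 4; at 8: 8^(8 + 1) + 5·8^5 + 5·8^4 + 5·8^3 + 5·8^2 + 5·8 + 4 = 134404972; next = 134404971
base 8: 134404971 = 8^(8 + 1) + 5·8^5 + 5·8^4 + 5·8^3 + 5·8^2 + 5·8 + 3; at 9: 9^(9 + 1) + 5·9^5 + 5·9^4 + 5·9^3 + 5·9^2 + 5·9 + 3 = 3487116549; next = 3487116548

ω^(ω + 1) + ω^5·5 + ω^4·5 + ω^3·5 + ω^2·5 + ω·5 + 3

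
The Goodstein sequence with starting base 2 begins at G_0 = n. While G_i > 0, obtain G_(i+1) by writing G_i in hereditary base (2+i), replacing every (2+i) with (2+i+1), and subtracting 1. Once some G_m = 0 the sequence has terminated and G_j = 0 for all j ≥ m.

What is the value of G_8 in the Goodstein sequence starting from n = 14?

100000555551

step 0: 14 = 2^(2 + 1) + 2^2 + 2; sub 3 for 2: 3^(3 + 1) + 3^3 + 3; = 111; G_1 = 111−1 = 110
step 1: 110 = 3^(3 + 1) + 3^3 + 2; sub 4 for 3: 4^(4 + 1) + 4^4 + 2; = 1282; G_2 = 1282−1 = 1281
step 2: 1281 = 4^(4 + 1) + 4^4 + 1; sub 5 for 4: 5^(5 + 1) + 5^5 + 1; = 18751; G_3 = 18751−1 = 18750
step 3: 18750 = 5^(5 + 1) + 5^5; sub 6 for 5: 6^(6 + 1) + 6^6; = 326592; G_4 = 326592−1 = 326591
step 4: 326591 = 6^(6 + 1) + 5·6^5 + 5·6^4 + 5·6^3 + 5·6^2 + 5·6 + 5; sub 7 for 6: 7^(7 + 1) + 5·7^5 + 5·7^4 + 5·7^3 + 5·7^2 + 5·7 + 5; = 5862841; G_5 = 5862841−1 = 5862840
step 5: 5862840 = 7^(7 + 1) + 5·7^5 + 5·7^4 + 5·7^3 + 5·7^2 + 5·7 + 4; sub 8 for 7: 8^(8 + 1) + 5·8^5 + 5·8^4 + 5·8^3 + 5·8^2 + 5·8 + 4; = 134404972; G_6 = 134404972−1 = 134404971
step 6: 134404971 = 8^(8 + 1) + 5·8^5 + 5·8^4 + 5·8^3 + 5·8^2 + 5·8 + 3; sub 9 for 8: 9^(9 + 1) + 5·9^5 + 5·9^4 + 5·9^3 + 5·9^2 + 5·9 + 3; = 3487116549; G_7 = 3487116549−1 = 3487116548
step 7: 3487116548 = 9^(9 + 1) + 5·9^5 + 5·9^4 + 5·9^3 + 5·9^2 + 5·9 + 2; sub 10 for 9: 10^(10 + 1) + 5·10^5 + 5·10^4 + 5·10^3 + 5·10^2 + 5·10 + 2; = 100000555552; G_8 = 100000555552−1 = 100000555551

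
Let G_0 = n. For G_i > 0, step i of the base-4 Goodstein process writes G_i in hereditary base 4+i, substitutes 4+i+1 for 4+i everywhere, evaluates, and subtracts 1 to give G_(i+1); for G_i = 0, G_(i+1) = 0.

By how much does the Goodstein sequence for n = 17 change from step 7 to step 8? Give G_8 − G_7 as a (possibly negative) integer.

4

G_0 = 17. HB_4(17) = 4^2 + 1. Bump = 26. G_1 = 25.
G_1 = 25. HB_5(25) = 5^2. Bump = 36. G_2 = 35.
G_2 = 35. HB_6(35) = 5·6 + 5. Bump = 40. G_3 = 39.
G_3 = 39. HB_7(39) = 5·7 + 4. Bump = 44. G_4 = 43.
G_4 = 43. HB_8(43) = 5·8 + 3. Bump = 48. G_5 = 47.
G_5 = 47. HB_9(47) = 5·9 + 2. Bump = 52. G_6 = 51.
G_6 = 51. HB_10(51) = 5·10 + 1. Bump = 56. G_7 = 55.
G_7 = 55. HB_11(55) = 5·11. Bump = 60. G_8 = 59.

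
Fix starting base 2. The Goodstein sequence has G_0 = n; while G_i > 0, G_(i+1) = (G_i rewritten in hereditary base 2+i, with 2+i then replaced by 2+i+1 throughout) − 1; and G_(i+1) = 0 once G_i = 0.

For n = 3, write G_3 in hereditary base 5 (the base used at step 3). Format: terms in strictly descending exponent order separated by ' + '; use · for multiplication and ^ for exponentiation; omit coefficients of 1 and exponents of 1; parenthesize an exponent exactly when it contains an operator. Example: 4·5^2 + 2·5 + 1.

G_0 = 3. HB_2(3) = 2 + 1. Bump = 4. G_1 = 3.
G_1 = 3. HB_3(3) = 3. Bump = 4. G_2 = 3.
G_2 = 3. HB_4(3) = 3. Bump = 3. G_3 = 2.
G_3 = 2. HB_5(2) = 2. Bump = 2. G_4 = 1.

2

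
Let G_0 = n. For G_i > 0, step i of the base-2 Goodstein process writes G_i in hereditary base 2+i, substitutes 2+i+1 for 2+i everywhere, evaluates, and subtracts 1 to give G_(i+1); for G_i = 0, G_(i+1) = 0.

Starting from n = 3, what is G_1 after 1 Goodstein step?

3 —HB2→ 2 + 1 —bump→ 3 + 1 = 4 —(−1)→ 3
3 —HB3→ 3 —bump→ 4 = 4 —(−1)→ 3

3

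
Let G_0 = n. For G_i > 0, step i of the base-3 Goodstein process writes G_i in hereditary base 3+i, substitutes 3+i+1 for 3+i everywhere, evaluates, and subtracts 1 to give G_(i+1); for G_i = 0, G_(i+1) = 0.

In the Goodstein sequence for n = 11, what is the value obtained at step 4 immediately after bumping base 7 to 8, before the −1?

[0] 11 ≡ 3^2 + 2 (base 3). Lift 4: 18. −1: 17.
[1] 17 ≡ 4^2 + 1 (base 4). Lift 5: 26. −1: 25.
[2] 25 ≡ 5^2 (base 5). Lift 6: 36. −1: 35.
[3] 35 ≡ 5·6 + 5 (base 6). Lift 7: 40. −1: 39.
[4] 39 ≡ 5·7 + 4 (base 7). Lift 8: 44. −1: 43.

44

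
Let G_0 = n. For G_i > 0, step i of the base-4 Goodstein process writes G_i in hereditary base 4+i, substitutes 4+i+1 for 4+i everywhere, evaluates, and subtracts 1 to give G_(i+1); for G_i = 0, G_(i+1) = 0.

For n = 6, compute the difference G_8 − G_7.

(0) 6|_4 = 4 + 2 ↦ 5 + 2|_5 = 7 ⇒ 6
(1) 6|_5 = 5 + 1 ↦ 6 + 1|_6 = 7 ⇒ 6
(2) 6|_6 = 6 ↦ 7|_7 = 7 ⇒ 6
(3) 6|_7 = 6 ↦ 6|_8 = 6 ⇒ 5
(4) 5|_8 = 5 ↦ 5|_9 = 5 ⇒ 4
(5) 4|_9 = 4 ↦ 4|_10 = 4 ⇒ 3
(6) 3|_10 = 3 ↦ 3|_11 = 3 ⇒ 2
(7) 2|_11 = 2 ↦ 2|_12 = 2 ⇒ 1

-1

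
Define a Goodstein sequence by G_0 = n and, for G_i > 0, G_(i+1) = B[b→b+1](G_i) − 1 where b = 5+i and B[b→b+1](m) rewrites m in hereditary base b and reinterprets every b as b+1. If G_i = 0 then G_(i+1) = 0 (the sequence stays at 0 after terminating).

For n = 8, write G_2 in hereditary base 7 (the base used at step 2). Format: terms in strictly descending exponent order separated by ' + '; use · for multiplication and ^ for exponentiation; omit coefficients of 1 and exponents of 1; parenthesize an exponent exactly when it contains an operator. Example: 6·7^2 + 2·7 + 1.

i=0: 8 = 5 + 3 (b=5); 5→6: 6 + 3 = 9; 9−1 = 8
i=1: 8 = 6 + 2 (b=6); 6→7: 7 + 2 = 9; 9−1 = 8
i=2: 8 = 7 + 1 (b=7); 7→8: 8 + 1 = 9; 9−1 = 8

7 + 1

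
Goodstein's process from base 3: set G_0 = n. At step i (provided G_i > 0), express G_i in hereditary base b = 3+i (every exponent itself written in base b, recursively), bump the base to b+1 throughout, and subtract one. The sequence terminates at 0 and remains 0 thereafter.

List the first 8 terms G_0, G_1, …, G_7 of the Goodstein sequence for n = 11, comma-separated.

11 —HB3→ 3^2 + 2 —bump→ 4^2 + 2 = 18 —(−1)→ 17
17 —HB4→ 4^2 + 1 —bump→ 5^2 + 1 = 26 —(−1)→ 25
25 —HB5→ 5^2 —bump→ 6^2 = 36 —(−1)→ 35
35 —HB6→ 5·6 + 5 —bump→ 5·7 + 5 = 40 —(−1)→ 39
39 —HB7→ 5·7 + 4 —bump→ 5·8 + 4 = 44 —(−1)→ 43
43 —HB8→ 5·8 + 3 —bump→ 5·9 + 3 = 48 —(−1)→ 47
47 —HB9→ 5·9 + 2 —bump→ 5·10 + 2 = 52 —(−1)→ 51

11, 17, 25, 35, 39, 43, 47, 51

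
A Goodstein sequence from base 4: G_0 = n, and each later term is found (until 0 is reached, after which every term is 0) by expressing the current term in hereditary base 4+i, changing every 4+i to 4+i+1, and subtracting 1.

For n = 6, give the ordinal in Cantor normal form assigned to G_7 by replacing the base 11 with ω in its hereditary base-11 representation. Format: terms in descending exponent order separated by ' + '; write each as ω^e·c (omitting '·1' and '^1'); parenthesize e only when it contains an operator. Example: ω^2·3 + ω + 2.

2

i=0: 6 = 4 + 2 (b=4); 4→5: 5 + 2 = 7; 7−1 = 6
i=1: 6 = 5 + 1 (b=5); 5→6: 6 + 1 = 7; 7−1 = 6
i=2: 6 = 6 (b=6); 6→7: 7 = 7; 7−1 = 6
i=3: 6 = 6 (b=7); 7→8: 6 = 6; 6−1 = 5
i=4: 5 = 5 (b=8); 8→9: 5 = 5; 5−1 = 4
i=5: 4 = 4 (b=9); 9→10: 4 = 4; 4−1 = 3
i=6: 3 = 3 (b=10); 10→11: 3 = 3; 3−1 = 2
i=7: 2 = 2 (b=11); 11→12: 2 = 2; 2−1 = 1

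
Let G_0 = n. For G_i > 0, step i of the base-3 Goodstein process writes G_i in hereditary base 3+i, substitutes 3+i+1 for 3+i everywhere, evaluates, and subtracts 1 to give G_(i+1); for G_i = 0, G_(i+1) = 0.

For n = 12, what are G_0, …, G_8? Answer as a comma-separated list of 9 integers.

base 3: 12 = 3^2 + 3; at 4: 4^2 + 4 = 20; next = 19
base 4: 19 = 4^2 + 3; at 5: 5^2 + 3 = 28; next = 27
base 5: 27 = 5^2 + 2; at 6: 6^2 + 2 = 38; next = 37
base 6: 37 = 6^2 + 1; at 7: 7^2 + 1 = 50; next = 49
base 7: 49 = 7^2; at 8: 8^2 = 64; next = 63
base 8: 63 = 7·8 + 7; at 9: 7·9 + 7 = 70; next = 69
base 9: 69 = 7·9 + 6; at 10: 7·10 + 6 = 76; next = 75
base 10: 75 = 7·10 + 5; at 11: 7·11 + 5 = 82; next = 81

12, 19, 27, 37, 49, 63, 69, 75, 81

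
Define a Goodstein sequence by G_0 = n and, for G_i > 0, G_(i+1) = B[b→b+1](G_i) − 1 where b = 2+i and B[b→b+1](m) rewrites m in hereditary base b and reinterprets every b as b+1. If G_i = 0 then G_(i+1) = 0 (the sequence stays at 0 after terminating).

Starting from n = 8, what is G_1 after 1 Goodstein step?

8 —HB2→ 2^(2 + 1) —bump→ 3^(3 + 1) = 81 —(−1)→ 80
80 —HB3→ 2·3^3 + 2·3^2 + 2·3 + 2 —bump→ 2·4^4 + 2·4^2 + 2·4 + 2 = 554 —(−1)→ 553

80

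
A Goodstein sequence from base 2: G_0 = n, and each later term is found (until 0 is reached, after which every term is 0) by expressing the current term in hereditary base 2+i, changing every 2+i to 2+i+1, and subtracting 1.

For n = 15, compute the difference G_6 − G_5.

144406599

G_0=15  [base 2] 2^(2 + 1) + 2^2 + 2 + 1  →[2↦3]→  3^(3 + 1) + 3^3 + 3 + 1 = 112  −1 ⇒ G_1=111
G_1=111  [base 3] 3^(3 + 1) + 3^3 + 3  →[3↦4]→  4^(4 + 1) + 4^4 + 4 = 1284  −1 ⇒ G_2=1283
G_2=1283  [base 4] 4^(4 + 1) + 4^4 + 3  →[4↦5]→  5^(5 + 1) + 5^5 + 3 = 18753  −1 ⇒ G_3=18752
G_3=18752  [base 5] 5^(5 + 1) + 5^5 + 2  →[5↦6]→  6^(6 + 1) + 6^6 + 2 = 326594  −1 ⇒ G_4=326593
G_4=326593  [base 6] 6^(6 + 1) + 6^6 + 1  →[6↦7]→  7^(7 + 1) + 7^7 + 1 = 6588345  −1 ⇒ G_5=6588344
G_5=6588344  [base 7] 7^(7 + 1) + 7^7  →[7↦8]→  8^(8 + 1) + 8^8 = 150994944  −1 ⇒ G_6=150994943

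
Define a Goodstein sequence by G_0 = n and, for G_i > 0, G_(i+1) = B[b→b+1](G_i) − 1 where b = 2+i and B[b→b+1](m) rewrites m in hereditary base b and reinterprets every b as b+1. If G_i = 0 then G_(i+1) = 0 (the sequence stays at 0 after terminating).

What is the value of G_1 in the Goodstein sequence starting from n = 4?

26

base 2: 4 = 2^2; at 3: 3^3 = 27; next = 26
base 3: 26 = 2·3^2 + 2·3 + 2; at 4: 2·4^2 + 2·4 + 2 = 42; next = 41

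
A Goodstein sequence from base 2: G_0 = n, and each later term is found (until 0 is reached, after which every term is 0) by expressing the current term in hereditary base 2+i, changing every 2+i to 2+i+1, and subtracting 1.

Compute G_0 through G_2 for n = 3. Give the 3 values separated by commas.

[0] 3 ≡ 2 + 1 (base 2). Lift 3: 4. −1: 3.
[1] 3 ≡ 3 (base 3). Lift 4: 4. −1: 3.

3, 3, 3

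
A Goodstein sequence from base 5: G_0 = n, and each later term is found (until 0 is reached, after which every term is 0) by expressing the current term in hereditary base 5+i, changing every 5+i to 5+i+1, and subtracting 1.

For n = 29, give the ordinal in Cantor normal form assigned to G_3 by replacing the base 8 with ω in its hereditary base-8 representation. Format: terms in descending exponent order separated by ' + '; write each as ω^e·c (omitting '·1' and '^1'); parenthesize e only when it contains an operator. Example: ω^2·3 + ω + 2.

ω^2 + 1

G_0 = 29. HB_5(29) = 5^2 + 4. Bump = 40. G_1 = 39.
G_1 = 39. HB_6(39) = 6^2 + 3. Bump = 52. G_2 = 51.
G_2 = 51. HB_7(51) = 7^2 + 2. Bump = 66. G_3 = 65.
G_3 = 65. HB_8(65) = 8^2 + 1. Bump = 82. G_4 = 81.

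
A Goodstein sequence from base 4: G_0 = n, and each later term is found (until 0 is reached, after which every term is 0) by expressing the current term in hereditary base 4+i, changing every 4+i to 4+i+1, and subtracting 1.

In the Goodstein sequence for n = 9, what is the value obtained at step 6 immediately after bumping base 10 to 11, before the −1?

12

G_0=9  [base 4] 2·4 + 1  →[4↦5]→  2·5 + 1 = 11  −1 ⇒ G_1=10
G_1=10  [base 5] 2·5  →[5↦6]→  2·6 = 12  −1 ⇒ G_2=11
G_2=11  [base 6] 6 + 5  →[6↦7]→  7 + 5 = 12  −1 ⇒ G_3=11
G_3=11  [base 7] 7 + 4  →[7↦8]→  8 + 4 = 12  −1 ⇒ G_4=11
G_4=11  [base 8] 8 + 3  →[8↦9]→  9 + 3 = 12  −1 ⇒ G_5=11
G_5=11  [base 9] 9 + 2  →[9↦10]→  10 + 2 = 12  −1 ⇒ G_6=11
G_6=11  [base 10] 10 + 1  →[10↦11]→  11 + 1 = 12  −1 ⇒ G_7=11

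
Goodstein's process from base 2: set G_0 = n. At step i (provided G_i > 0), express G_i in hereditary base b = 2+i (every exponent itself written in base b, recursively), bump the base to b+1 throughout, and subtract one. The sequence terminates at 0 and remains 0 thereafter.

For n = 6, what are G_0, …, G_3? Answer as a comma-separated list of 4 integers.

6, 29, 257, 3125

[0] 6 ≡ 2^2 + 2 (base 2). Lift 3: 30. −1: 29.
[1] 29 ≡ 3^3 + 2 (base 3). Lift 4: 258. −1: 257.
[2] 257 ≡ 4^4 + 1 (base 4). Lift 5: 3126. −1: 3125.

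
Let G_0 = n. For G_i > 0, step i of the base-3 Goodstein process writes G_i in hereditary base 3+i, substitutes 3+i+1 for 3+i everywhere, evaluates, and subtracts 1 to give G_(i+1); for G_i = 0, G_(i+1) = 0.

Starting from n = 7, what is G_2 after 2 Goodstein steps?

base 3: 7 = 2·3 + 1; at 4: 2·4 + 1 = 9; next = 8
base 4: 8 = 2·4; at 5: 2·5 = 10; next = 9
base 5: 9 = 5 + 4; at 6: 6 + 4 = 10; next = 9

9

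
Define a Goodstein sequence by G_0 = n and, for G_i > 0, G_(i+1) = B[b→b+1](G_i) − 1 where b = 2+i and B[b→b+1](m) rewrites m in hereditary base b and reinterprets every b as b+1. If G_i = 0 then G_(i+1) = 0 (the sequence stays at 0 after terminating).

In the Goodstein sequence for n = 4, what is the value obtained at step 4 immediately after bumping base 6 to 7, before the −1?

(0) 4|_2 = 2^2 ↦ 3^3|_3 = 27 ⇒ 26
(1) 26|_3 = 2·3^2 + 2·3 + 2 ↦ 2·4^2 + 2·4 + 2|_4 = 42 ⇒ 41
(2) 41|_4 = 2·4^2 + 2·4 + 1 ↦ 2·5^2 + 2·5 + 1|_5 = 61 ⇒ 60
(3) 60|_5 = 2·5^2 + 2·5 ↦ 2·6^2 + 2·6|_6 = 84 ⇒ 83
(4) 83|_6 = 2·6^2 + 6 + 5 ↦ 2·7^2 + 7 + 5|_7 = 110 ⇒ 109

110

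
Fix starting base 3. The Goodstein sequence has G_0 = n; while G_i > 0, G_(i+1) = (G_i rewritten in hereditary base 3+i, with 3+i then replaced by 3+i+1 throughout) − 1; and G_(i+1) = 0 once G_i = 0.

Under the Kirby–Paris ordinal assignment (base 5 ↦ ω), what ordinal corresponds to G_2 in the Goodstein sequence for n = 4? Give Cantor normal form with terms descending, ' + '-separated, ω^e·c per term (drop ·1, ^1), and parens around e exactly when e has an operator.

4

base 3: 4 = 3 + 1; at 4: 4 + 1 = 5; next = 4
base 4: 4 = 4; at 5: 5 = 5; next = 4
base 5: 4 = 4; at 6: 4 = 4; next = 3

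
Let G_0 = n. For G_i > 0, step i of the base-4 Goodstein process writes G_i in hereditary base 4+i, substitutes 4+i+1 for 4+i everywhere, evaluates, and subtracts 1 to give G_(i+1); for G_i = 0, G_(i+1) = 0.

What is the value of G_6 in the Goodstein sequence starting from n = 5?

5 —HB4→ 4 + 1 —bump→ 5 + 1 = 6 —(−1)→ 5
5 —HB5→ 5 —bump→ 6 = 6 —(−1)→ 5
5 —HB6→ 5 —bump→ 5 = 5 —(−1)→ 4
4 —HB7→ 4 —bump→ 4 = 4 —(−1)→ 3
3 —HB8→ 3 —bump→ 3 = 3 —(−1)→ 2
2 —HB9→ 2 —bump→ 2 = 2 —(−1)→ 1
1 —HB10→ 1 —bump→ 1 = 1 —(−1)→ 0

1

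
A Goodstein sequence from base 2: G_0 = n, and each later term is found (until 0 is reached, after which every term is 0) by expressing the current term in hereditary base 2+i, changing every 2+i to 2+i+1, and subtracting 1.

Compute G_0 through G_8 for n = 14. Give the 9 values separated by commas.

14, 110, 1281, 18750, 326591, 5862840, 134404971, 3487116548, 100000555551

14 —HB2→ 2^(2 + 1) + 2^2 + 2 —bump→ 3^(3 + 1) + 3^3 + 3 = 111 —(−1)→ 110
110 —HB3→ 3^(3 + 1) + 3^3 + 2 —bump→ 4^(4 + 1) + 4^4 + 2 = 1282 —(−1)→ 1281
1281 —HB4→ 4^(4 + 1) + 4^4 + 1 —bump→ 5^(5 + 1) + 5^5 + 1 = 18751 —(−1)→ 18750
18750 —HB5→ 5^(5 + 1) + 5^5 —bump→ 6^(6 + 1) + 6^6 = 326592 —(−1)→ 326591
326591 —HB6→ 6^(6 + 1) + 5·6^5 + 5·6^4 + 5·6^3 + 5·6^2 + 5·6 + 5 —bump→ 7^(7 + 1) + 5·7^5 + 5·7^4 + 5·7^3 + 5·7^2 + 5·7 + 5 = 5862841 —(−1)→ 5862840
5862840 —HB7→ 7^(7 + 1) + 5·7^5 + 5·7^4 + 5·7^3 + 5·7^2 + 5·7 + 4 —bump→ 8^(8 + 1) + 5·8^5 + 5·8^4 + 5·8^3 + 5·8^2 + 5·8 + 4 = 134404972 —(−1)→ 134404971
134404971 —HB8→ 8^(8 + 1) + 5·8^5 + 5·8^4 + 5·8^3 + 5·8^2 + 5·8 + 3 —bump→ 9^(9 + 1) + 5·9^5 + 5·9^4 + 5·9^3 + 5·9^2 + 5·9 + 3 = 3487116549 —(−1)→ 3487116548
3487116548 —HB9→ 9^(9 + 1) + 5·9^5 + 5·9^4 + 5·9^3 + 5·9^2 + 5·9 + 2 —bump→ 10^(10 + 1) + 5·10^5 + 5·10^4 + 5·10^3 + 5·10^2 + 5·10 + 2 = 100000555552 —(−1)→ 100000555551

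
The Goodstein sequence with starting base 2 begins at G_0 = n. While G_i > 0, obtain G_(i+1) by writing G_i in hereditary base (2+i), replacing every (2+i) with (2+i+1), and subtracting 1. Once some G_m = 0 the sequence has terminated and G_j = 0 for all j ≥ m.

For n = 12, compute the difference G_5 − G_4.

5484891

[0] 12 ≡ 2^(2 + 1) + 2^2 (base 2). Lift 3: 108. −1: 107.
[1] 107 ≡ 3^(3 + 1) + 2·3^2 + 2·3 + 2 (base 3). Lift 4: 1066. −1: 1065.
[2] 1065 ≡ 4^(4 + 1) + 2·4^2 + 2·4 + 1 (base 4). Lift 5: 15686. −1: 15685.
[3] 15685 ≡ 5^(5 + 1) + 2·5^2 + 2·5 (base 5). Lift 6: 280020. −1: 280019.
[4] 280019 ≡ 6^(6 + 1) + 2·6^2 + 6 + 5 (base 6). Lift 7: 5764911. −1: 5764910.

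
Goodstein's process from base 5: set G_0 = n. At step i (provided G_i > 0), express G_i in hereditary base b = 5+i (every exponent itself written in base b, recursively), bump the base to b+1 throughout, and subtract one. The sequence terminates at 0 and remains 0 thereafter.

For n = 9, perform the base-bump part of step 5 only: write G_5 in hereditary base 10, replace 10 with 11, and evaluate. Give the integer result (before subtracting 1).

(0) 9|_5 = 5 + 4 ↦ 6 + 4|_6 = 10 ⇒ 9
(1) 9|_6 = 6 + 3 ↦ 7 + 3|_7 = 10 ⇒ 9
(2) 9|_7 = 7 + 2 ↦ 8 + 2|_8 = 10 ⇒ 9
(3) 9|_8 = 8 + 1 ↦ 9 + 1|_9 = 10 ⇒ 9
(4) 9|_9 = 9 ↦ 10|_10 = 10 ⇒ 9
(5) 9|_10 = 9 ↦ 9|_11 = 9 ⇒ 8

9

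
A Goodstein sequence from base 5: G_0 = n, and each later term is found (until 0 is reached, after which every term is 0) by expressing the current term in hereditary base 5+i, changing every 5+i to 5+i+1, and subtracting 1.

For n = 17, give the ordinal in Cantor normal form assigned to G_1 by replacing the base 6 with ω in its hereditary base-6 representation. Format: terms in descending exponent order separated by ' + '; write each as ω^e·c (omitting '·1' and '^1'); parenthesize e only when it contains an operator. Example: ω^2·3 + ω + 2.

G_0 = 17. HB_5(17) = 3·5 + 2. Bump = 20. G_1 = 19.
G_1 = 19. HB_6(19) = 3·6 + 1. Bump = 22. G_2 = 21.

ω·3 + 1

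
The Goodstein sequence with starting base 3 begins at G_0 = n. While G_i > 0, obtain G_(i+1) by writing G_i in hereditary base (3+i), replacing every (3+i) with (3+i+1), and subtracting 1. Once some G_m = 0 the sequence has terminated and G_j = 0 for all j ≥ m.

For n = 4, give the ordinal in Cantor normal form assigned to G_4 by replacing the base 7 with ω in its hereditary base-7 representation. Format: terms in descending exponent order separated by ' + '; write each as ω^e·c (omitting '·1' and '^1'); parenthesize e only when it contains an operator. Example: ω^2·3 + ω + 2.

(0) 4|_3 = 3 + 1 ↦ 4 + 1|_4 = 5 ⇒ 4
(1) 4|_4 = 4 ↦ 5|_5 = 5 ⇒ 4
(2) 4|_5 = 4 ↦ 4|_6 = 4 ⇒ 3
(3) 3|_6 = 3 ↦ 3|_7 = 3 ⇒ 2
(4) 2|_7 = 2 ↦ 2|_8 = 2 ⇒ 1

2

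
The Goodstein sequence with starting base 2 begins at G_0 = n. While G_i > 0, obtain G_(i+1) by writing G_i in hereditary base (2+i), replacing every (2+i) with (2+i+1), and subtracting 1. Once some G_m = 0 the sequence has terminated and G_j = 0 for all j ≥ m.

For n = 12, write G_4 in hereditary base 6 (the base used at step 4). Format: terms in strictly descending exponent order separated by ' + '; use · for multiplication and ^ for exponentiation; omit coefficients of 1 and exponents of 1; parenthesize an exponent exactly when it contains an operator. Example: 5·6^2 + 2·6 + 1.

i=0: 12 = 2^(2 + 1) + 2^2 (b=2); 2→3: 3^(3 + 1) + 3^3 = 108; 108−1 = 107
i=1: 107 = 3^(3 + 1) + 2·3^2 + 2·3 + 2 (b=3); 3→4: 4^(4 + 1) + 2·4^2 + 2·4 + 2 = 1066; 1066−1 = 1065
i=2: 1065 = 4^(4 + 1) + 2·4^2 + 2·4 + 1 (b=4); 4→5: 5^(5 + 1) + 2·5^2 + 2·5 + 1 = 15686; 15686−1 = 15685
i=3: 15685 = 5^(5 + 1) + 2·5^2 + 2·5 (b=5); 5→6: 6^(6 + 1) + 2·6^2 + 2·6 = 280020; 280020−1 = 280019

6^(6 + 1) + 2·6^2 + 6 + 5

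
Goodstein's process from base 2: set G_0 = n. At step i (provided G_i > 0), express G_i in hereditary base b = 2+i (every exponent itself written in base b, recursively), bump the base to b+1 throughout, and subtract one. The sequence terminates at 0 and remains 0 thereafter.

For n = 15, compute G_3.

18752

step 0: 15 = 2^(2 + 1) + 2^2 + 2 + 1; sub 3 for 2: 3^(3 + 1) + 3^3 + 3 + 1; = 112; G_1 = 112−1 = 111
step 1: 111 = 3^(3 + 1) + 3^3 + 3; sub 4 for 3: 4^(4 + 1) + 4^4 + 4; = 1284; G_2 = 1284−1 = 1283
step 2: 1283 = 4^(4 + 1) + 4^4 + 3; sub 5 for 4: 5^(5 + 1) + 5^5 + 3; = 18753; G_3 = 18753−1 = 18752
step 3: 18752 = 5^(5 + 1) + 5^5 + 2; sub 6 for 5: 6^(6 + 1) + 6^6 + 2; = 326594; G_4 = 326594−1 = 326593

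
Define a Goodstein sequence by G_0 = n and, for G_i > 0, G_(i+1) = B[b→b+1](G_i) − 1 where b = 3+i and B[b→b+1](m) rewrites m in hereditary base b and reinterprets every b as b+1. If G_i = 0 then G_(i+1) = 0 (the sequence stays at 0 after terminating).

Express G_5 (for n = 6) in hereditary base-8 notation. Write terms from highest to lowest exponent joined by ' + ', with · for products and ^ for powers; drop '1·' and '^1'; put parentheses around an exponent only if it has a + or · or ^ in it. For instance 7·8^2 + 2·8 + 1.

i=0: 6 = 2·3 (b=3); 3→4: 2·4 = 8; 8−1 = 7
i=1: 7 = 4 + 3 (b=4); 4→5: 5 + 3 = 8; 8−1 = 7
i=2: 7 = 5 + 2 (b=5); 5→6: 6 + 2 = 8; 8−1 = 7
i=3: 7 = 6 + 1 (b=6); 6→7: 7 + 1 = 8; 8−1 = 7
i=4: 7 = 7 (b=7); 7→8: 8 = 8; 8−1 = 7
i=5: 7 = 7 (b=8); 8→9: 7 = 7; 7−1 = 6

7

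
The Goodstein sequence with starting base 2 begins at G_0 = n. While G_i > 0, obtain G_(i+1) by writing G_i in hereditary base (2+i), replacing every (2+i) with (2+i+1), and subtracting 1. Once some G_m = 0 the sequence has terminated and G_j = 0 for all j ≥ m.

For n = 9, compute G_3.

9842

(0) 9|_2 = 2^(2 + 1) + 1 ↦ 3^(3 + 1) + 1|_3 = 82 ⇒ 81
(1) 81|_3 = 3^(3 + 1) ↦ 4^(4 + 1)|_4 = 1024 ⇒ 1023
(2) 1023|_4 = 3·4^4 + 3·4^3 + 3·4^2 + 3·4 + 3 ↦ 3·5^5 + 3·5^3 + 3·5^2 + 3·5 + 3|_5 = 9843 ⇒ 9842
(3) 9842|_5 = 3·5^5 + 3·5^3 + 3·5^2 + 3·5 + 2 ↦ 3·6^6 + 3·6^3 + 3·6^2 + 3·6 + 2|_6 = 140744 ⇒ 140743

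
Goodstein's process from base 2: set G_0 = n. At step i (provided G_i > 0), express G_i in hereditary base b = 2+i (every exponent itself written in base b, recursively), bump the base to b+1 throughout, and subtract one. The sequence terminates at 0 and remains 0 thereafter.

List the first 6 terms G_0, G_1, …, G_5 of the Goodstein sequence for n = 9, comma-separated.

9, 81, 1023, 9842, 140743, 2471826

step 0: 9 = 2^(2 + 1) + 1; sub 3 for 2: 3^(3 + 1) + 1; = 82; G_1 = 82−1 = 81
step 1: 81 = 3^(3 + 1); sub 4 for 3: 4^(4 + 1); = 1024; G_2 = 1024−1 = 1023
step 2: 1023 = 3·4^4 + 3·4^3 + 3·4^2 + 3·4 + 3; sub 5 for 4: 3·5^5 + 3·5^3 + 3·5^2 + 3·5 + 3; = 9843; G_3 = 9843−1 = 9842
step 3: 9842 = 3·5^5 + 3·5^3 + 3·5^2 + 3·5 + 2; sub 6 for 5: 3·6^6 + 3·6^3 + 3·6^2 + 3·6 + 2; = 140744; G_4 = 140744−1 = 140743
step 4: 140743 = 3·6^6 + 3·6^3 + 3·6^2 + 3·6 + 1; sub 7 for 6: 3·7^7 + 3·7^3 + 3·7^2 + 3·7 + 1; = 2471827; G_5 = 2471827−1 = 2471826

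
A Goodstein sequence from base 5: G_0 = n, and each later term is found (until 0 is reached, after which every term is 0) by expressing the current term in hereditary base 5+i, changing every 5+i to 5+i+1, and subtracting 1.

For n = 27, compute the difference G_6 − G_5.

27 —HB5→ 5^2 + 2 —bump→ 6^2 + 2 = 38 —(−1)→ 37
37 —HB6→ 6^2 + 1 —bump→ 7^2 + 1 = 50 —(−1)→ 49
49 —HB7→ 7^2 —bump→ 8^2 = 64 —(−1)→ 63
63 —HB8→ 7·8 + 7 —bump→ 7·9 + 7 = 70 —(−1)→ 69
69 —HB9→ 7·9 + 6 —bump→ 7·10 + 6 = 76 —(−1)→ 75
75 —HB10→ 7·10 + 5 —bump→ 7·11 + 5 = 82 —(−1)→ 81

6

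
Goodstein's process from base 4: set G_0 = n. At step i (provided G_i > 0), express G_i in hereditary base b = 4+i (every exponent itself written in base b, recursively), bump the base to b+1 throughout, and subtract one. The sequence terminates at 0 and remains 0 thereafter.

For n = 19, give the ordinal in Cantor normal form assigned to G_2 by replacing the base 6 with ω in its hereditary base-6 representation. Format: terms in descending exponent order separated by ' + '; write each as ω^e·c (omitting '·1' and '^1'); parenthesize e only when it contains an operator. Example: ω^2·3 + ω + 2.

ω^2 + 1

G_0=19  [base 4] 4^2 + 3  →[4↦5]→  5^2 + 3 = 28  −1 ⇒ G_1=27
G_1=27  [base 5] 5^2 + 2  →[5↦6]→  6^2 + 2 = 38  −1 ⇒ G_2=37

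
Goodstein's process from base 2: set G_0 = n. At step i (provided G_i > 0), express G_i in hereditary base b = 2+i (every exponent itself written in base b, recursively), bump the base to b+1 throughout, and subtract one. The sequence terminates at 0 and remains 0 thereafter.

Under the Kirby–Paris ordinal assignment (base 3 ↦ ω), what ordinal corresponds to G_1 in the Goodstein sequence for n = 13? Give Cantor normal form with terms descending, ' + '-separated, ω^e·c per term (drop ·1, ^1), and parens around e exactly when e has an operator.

ω^(ω + 1) + ω^ω

step 0: 13 = 2^(2 + 1) + 2^2 + 1; sub 3 for 2: 3^(3 + 1) + 3^3 + 1; = 109; G_1 = 109−1 = 108
step 1: 108 = 3^(3 + 1) + 3^3; sub 4 for 3: 4^(4 + 1) + 4^4; = 1280; G_2 = 1280−1 = 1279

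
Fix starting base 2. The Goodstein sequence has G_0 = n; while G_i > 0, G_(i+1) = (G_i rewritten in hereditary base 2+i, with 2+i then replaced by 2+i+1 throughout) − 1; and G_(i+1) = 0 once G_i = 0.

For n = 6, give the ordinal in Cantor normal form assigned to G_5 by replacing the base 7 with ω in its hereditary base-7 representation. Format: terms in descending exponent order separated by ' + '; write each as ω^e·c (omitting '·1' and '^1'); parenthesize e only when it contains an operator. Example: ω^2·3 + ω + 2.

ω^5·5 + ω^4·5 + ω^3·5 + ω^2·5 + ω·5 + 4

G_0 = 6. HB_2(6) = 2^2 + 2. Bump = 30. G_1 = 29.
G_1 = 29. HB_3(29) = 3^3 + 2. Bump = 258. G_2 = 257.
G_2 = 257. HB_4(257) = 4^4 + 1. Bump = 3126. G_3 = 3125.
G_3 = 3125. HB_5(3125) = 5^5. Bump = 46656. G_4 = 46655.
G_4 = 46655. HB_6(46655) = 5·6^5 + 5·6^4 + 5·6^3 + 5·6^2 + 5·6 + 5. Bump = 98040. G_5 = 98039.
G_5 = 98039. HB_7(98039) = 5·7^5 + 5·7^4 + 5·7^3 + 5·7^2 + 5·7 + 4. Bump = 187244. G_6 = 187243.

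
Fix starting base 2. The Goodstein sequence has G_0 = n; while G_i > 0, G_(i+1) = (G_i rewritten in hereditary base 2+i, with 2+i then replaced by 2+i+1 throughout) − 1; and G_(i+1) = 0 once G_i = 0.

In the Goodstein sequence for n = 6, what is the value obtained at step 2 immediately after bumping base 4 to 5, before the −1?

base 2: 6 = 2^2 + 2; at 3: 3^3 + 3 = 30; next = 29
base 3: 29 = 3^3 + 2; at 4: 4^4 + 2 = 258; next = 257

3126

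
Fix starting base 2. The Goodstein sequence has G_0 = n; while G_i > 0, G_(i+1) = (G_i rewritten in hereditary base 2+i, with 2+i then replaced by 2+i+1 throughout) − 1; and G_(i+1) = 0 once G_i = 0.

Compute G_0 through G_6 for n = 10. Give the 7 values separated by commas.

10, 83, 1025, 15625, 279935, 4215754, 84073323

[0] 10 ≡ 2^(2 + 1) + 2 (base 2). Lift 3: 84. −1: 83.
[1] 83 ≡ 3^(3 + 1) + 2 (base 3). Lift 4: 1026. −1: 1025.
[2] 1025 ≡ 4^(4 + 1) + 1 (base 4). Lift 5: 15626. −1: 15625.
[3] 15625 ≡ 5^(5 + 1) (base 5). Lift 6: 279936. −1: 279935.
[4] 279935 ≡ 5·6^6 + 5·6^5 + 5·6^4 + 5·6^3 + 5·6^2 + 5·6 + 5 (base 6). Lift 7: 4215755. −1: 4215754.
[5] 4215754 ≡ 5·7^7 + 5·7^5 + 5·7^4 + 5·7^3 + 5·7^2 + 5·7 + 4 (base 7). Lift 8: 84073324. −1: 84073323.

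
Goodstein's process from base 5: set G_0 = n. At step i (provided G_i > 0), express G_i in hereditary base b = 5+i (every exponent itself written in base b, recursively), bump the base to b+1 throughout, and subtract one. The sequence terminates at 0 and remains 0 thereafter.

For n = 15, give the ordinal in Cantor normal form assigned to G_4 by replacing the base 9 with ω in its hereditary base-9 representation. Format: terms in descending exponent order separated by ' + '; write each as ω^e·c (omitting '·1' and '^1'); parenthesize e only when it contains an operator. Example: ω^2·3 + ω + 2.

ω·2 + 2

15 —HB5→ 3·5 —bump→ 3·6 = 18 —(−1)→ 17
17 —HB6→ 2·6 + 5 —bump→ 2·7 + 5 = 19 —(−1)→ 18
18 —HB7→ 2·7 + 4 —bump→ 2·8 + 4 = 20 —(−1)→ 19
19 —HB8→ 2·8 + 3 —bump→ 2·9 + 3 = 21 —(−1)→ 20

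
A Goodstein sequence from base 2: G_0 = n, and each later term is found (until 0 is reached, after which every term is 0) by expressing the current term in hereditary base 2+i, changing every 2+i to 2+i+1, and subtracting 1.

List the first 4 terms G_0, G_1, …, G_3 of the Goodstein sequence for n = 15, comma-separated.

step 0: 15 = 2^(2 + 1) + 2^2 + 2 + 1; sub 3 for 2: 3^(3 + 1) + 3^3 + 3 + 1; = 112; G_1 = 112−1 = 111
step 1: 111 = 3^(3 + 1) + 3^3 + 3; sub 4 for 3: 4^(4 + 1) + 4^4 + 4; = 1284; G_2 = 1284−1 = 1283
step 2: 1283 = 4^(4 + 1) + 4^4 + 3; sub 5 for 4: 5^(5 + 1) + 5^5 + 3; = 18753; G_3 = 18753−1 = 18752

15, 111, 1283, 18752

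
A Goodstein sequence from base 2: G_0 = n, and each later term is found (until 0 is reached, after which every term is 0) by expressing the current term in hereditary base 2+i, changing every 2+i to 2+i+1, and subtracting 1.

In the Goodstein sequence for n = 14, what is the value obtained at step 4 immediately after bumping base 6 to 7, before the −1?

5862841

G_0 = 14. HB_2(14) = 2^(2 + 1) + 2^2 + 2. Bump = 111. G_1 = 110.
G_1 = 110. HB_3(110) = 3^(3 + 1) + 3^3 + 2. Bump = 1282. G_2 = 1281.
G_2 = 1281. HB_4(1281) = 4^(4 + 1) + 4^4 + 1. Bump = 18751. G_3 = 18750.
G_3 = 18750. HB_5(18750) = 5^(5 + 1) + 5^5. Bump = 326592. G_4 = 326591.
G_4 = 326591. HB_6(326591) = 6^(6 + 1) + 5·6^5 + 5·6^4 + 5·6^3 + 5·6^2 + 5·6 + 5. Bump = 5862841. G_5 = 5862840.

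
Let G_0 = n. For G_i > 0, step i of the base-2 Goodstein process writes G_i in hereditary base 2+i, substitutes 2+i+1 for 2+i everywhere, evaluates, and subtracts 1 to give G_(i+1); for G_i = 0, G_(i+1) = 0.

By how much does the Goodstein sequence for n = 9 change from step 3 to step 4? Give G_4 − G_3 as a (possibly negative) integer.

[0] 9 ≡ 2^(2 + 1) + 1 (base 2). Lift 3: 82. −1: 81.
[1] 81 ≡ 3^(3 + 1) (base 3). Lift 4: 1024. −1: 1023.
[2] 1023 ≡ 3·4^4 + 3·4^3 + 3·4^2 + 3·4 + 3 (base 4). Lift 5: 9843. −1: 9842.
[3] 9842 ≡ 3·5^5 + 3·5^3 + 3·5^2 + 3·5 + 2 (base 5). Lift 6: 140744. −1: 140743.

130901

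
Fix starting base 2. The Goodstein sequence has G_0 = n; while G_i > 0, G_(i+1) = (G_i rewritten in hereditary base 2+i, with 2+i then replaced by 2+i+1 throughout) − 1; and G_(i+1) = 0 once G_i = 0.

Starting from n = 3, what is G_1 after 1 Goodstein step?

3

(0) 3|_2 = 2 + 1 ↦ 3 + 1|_3 = 4 ⇒ 3
(1) 3|_3 = 3 ↦ 4|_4 = 4 ⇒ 3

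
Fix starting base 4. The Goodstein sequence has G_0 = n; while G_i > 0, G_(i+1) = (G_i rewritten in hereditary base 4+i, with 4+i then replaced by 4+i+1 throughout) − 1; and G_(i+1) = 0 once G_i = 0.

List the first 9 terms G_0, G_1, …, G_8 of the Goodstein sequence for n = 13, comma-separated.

base 4: 13 = 3·4 + 1; at 5: 3·5 + 1 = 16; next = 15
base 5: 15 = 3·5; at 6: 3·6 = 18; next = 17
base 6: 17 = 2·6 + 5; at 7: 2·7 + 5 = 19; next = 18
base 7: 18 = 2·7 + 4; at 8: 2·8 + 4 = 20; next = 19
base 8: 19 = 2·8 + 3; at 9: 2·9 + 3 = 21; next = 20
base 9: 20 = 2·9 + 2; at 10: 2·10 + 2 = 22; next = 21
base 10: 21 = 2·10 + 1; at 11: 2·11 + 1 = 23; next = 22
base 11: 22 = 2·11; at 12: 2·12 = 24; next = 23

13, 15, 17, 18, 19, 20, 21, 22, 23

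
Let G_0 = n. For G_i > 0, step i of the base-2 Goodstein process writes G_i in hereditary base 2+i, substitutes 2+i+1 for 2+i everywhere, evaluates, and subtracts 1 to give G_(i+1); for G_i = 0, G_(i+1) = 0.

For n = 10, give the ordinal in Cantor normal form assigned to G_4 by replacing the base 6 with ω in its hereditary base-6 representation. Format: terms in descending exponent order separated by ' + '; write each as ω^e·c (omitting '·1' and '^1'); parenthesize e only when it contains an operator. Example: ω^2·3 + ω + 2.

i=0: 10 = 2^(2 + 1) + 2 (b=2); 2→3: 3^(3 + 1) + 3 = 84; 84−1 = 83
i=1: 83 = 3^(3 + 1) + 2 (b=3); 3→4: 4^(4 + 1) + 2 = 1026; 1026−1 = 1025
i=2: 1025 = 4^(4 + 1) + 1 (b=4); 4→5: 5^(5 + 1) + 1 = 15626; 15626−1 = 15625
i=3: 15625 = 5^(5 + 1) (b=5); 5→6: 6^(6 + 1) = 279936; 279936−1 = 279935
i=4: 279935 = 5·6^6 + 5·6^5 + 5·6^4 + 5·6^3 + 5·6^2 + 5·6 + 5 (b=6); 6→7: 5·7^7 + 5·7^5 + 5·7^4 + 5·7^3 + 5·7^2 + 5·7 + 5 = 4215755; 4215755−1 = 4215754

ω^ω·5 + ω^5·5 + ω^4·5 + ω^3·5 + ω^2·5 + ω·5 + 5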